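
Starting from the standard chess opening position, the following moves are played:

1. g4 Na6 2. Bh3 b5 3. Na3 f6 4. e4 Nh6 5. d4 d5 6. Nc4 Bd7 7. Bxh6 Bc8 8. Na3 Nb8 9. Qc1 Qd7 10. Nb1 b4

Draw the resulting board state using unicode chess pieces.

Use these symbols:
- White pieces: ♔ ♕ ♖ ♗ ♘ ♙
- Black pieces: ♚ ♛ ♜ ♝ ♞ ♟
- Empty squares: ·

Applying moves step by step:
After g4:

♜ ♞ ♝ ♛ ♚ ♝ ♞ ♜
♟ ♟ ♟ ♟ ♟ ♟ ♟ ♟
· · · · · · · ·
· · · · · · · ·
· · · · · · ♙ ·
· · · · · · · ·
♙ ♙ ♙ ♙ ♙ ♙ · ♙
♖ ♘ ♗ ♕ ♔ ♗ ♘ ♖


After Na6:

♜ · ♝ ♛ ♚ ♝ ♞ ♜
♟ ♟ ♟ ♟ ♟ ♟ ♟ ♟
♞ · · · · · · ·
· · · · · · · ·
· · · · · · ♙ ·
· · · · · · · ·
♙ ♙ ♙ ♙ ♙ ♙ · ♙
♖ ♘ ♗ ♕ ♔ ♗ ♘ ♖


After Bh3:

♜ · ♝ ♛ ♚ ♝ ♞ ♜
♟ ♟ ♟ ♟ ♟ ♟ ♟ ♟
♞ · · · · · · ·
· · · · · · · ·
· · · · · · ♙ ·
· · · · · · · ♗
♙ ♙ ♙ ♙ ♙ ♙ · ♙
♖ ♘ ♗ ♕ ♔ · ♘ ♖


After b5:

♜ · ♝ ♛ ♚ ♝ ♞ ♜
♟ · ♟ ♟ ♟ ♟ ♟ ♟
♞ · · · · · · ·
· ♟ · · · · · ·
· · · · · · ♙ ·
· · · · · · · ♗
♙ ♙ ♙ ♙ ♙ ♙ · ♙
♖ ♘ ♗ ♕ ♔ · ♘ ♖


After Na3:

♜ · ♝ ♛ ♚ ♝ ♞ ♜
♟ · ♟ ♟ ♟ ♟ ♟ ♟
♞ · · · · · · ·
· ♟ · · · · · ·
· · · · · · ♙ ·
♘ · · · · · · ♗
♙ ♙ ♙ ♙ ♙ ♙ · ♙
♖ · ♗ ♕ ♔ · ♘ ♖


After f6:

♜ · ♝ ♛ ♚ ♝ ♞ ♜
♟ · ♟ ♟ ♟ · ♟ ♟
♞ · · · · ♟ · ·
· ♟ · · · · · ·
· · · · · · ♙ ·
♘ · · · · · · ♗
♙ ♙ ♙ ♙ ♙ ♙ · ♙
♖ · ♗ ♕ ♔ · ♘ ♖


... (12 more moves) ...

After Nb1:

♜ ♞ ♝ · ♚ ♝ · ♜
♟ · ♟ ♛ ♟ · ♟ ♟
· · · · · ♟ · ♗
· ♟ · ♟ · · · ·
· · · ♙ ♙ · ♙ ·
· · · · · · · ♗
♙ ♙ ♙ · · ♙ · ♙
♖ ♘ ♕ · ♔ · ♘ ♖


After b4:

♜ ♞ ♝ · ♚ ♝ · ♜
♟ · ♟ ♛ ♟ · ♟ ♟
· · · · · ♟ · ♗
· · · ♟ · · · ·
· ♟ · ♙ ♙ · ♙ ·
· · · · · · · ♗
♙ ♙ ♙ · · ♙ · ♙
♖ ♘ ♕ · ♔ · ♘ ♖



  a b c d e f g h
  ─────────────────
8│♜ ♞ ♝ · ♚ ♝ · ♜│8
7│♟ · ♟ ♛ ♟ · ♟ ♟│7
6│· · · · · ♟ · ♗│6
5│· · · ♟ · · · ·│5
4│· ♟ · ♙ ♙ · ♙ ·│4
3│· · · · · · · ♗│3
2│♙ ♙ ♙ · · ♙ · ♙│2
1│♖ ♘ ♕ · ♔ · ♘ ♖│1
  ─────────────────
  a b c d e f g h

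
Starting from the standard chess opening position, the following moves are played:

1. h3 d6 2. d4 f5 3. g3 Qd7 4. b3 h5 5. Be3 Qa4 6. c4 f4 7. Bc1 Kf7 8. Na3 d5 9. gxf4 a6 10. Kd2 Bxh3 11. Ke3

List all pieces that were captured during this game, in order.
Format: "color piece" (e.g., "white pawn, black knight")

Tracking captures:
  gxf4: captured black pawn
  Bxh3: captured white pawn

black pawn, white pawn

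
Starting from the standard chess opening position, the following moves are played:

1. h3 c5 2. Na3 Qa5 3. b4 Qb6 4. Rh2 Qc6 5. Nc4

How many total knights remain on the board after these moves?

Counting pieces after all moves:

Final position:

  a b c d e f g h
  ─────────────────
8│♜ ♞ ♝ · ♚ ♝ ♞ ♜│8
7│♟ ♟ · ♟ ♟ ♟ ♟ ♟│7
6│· · ♛ · · · · ·│6
5│· · ♟ · · · · ·│5
4│· ♙ ♘ · · · · ·│4
3│· · · · · · · ♙│3
2│♙ · ♙ ♙ ♙ ♙ ♙ ♖│2
1│♖ · ♗ ♕ ♔ ♗ ♘ ·│1
  ─────────────────
  a b c d e f g h


4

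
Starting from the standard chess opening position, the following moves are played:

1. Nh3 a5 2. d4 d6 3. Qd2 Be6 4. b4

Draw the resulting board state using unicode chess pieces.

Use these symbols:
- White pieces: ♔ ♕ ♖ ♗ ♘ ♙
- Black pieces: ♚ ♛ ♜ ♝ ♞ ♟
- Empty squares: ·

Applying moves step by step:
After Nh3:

♜ ♞ ♝ ♛ ♚ ♝ ♞ ♜
♟ ♟ ♟ ♟ ♟ ♟ ♟ ♟
· · · · · · · ·
· · · · · · · ·
· · · · · · · ·
· · · · · · · ♘
♙ ♙ ♙ ♙ ♙ ♙ ♙ ♙
♖ ♘ ♗ ♕ ♔ ♗ · ♖


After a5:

♜ ♞ ♝ ♛ ♚ ♝ ♞ ♜
· ♟ ♟ ♟ ♟ ♟ ♟ ♟
· · · · · · · ·
♟ · · · · · · ·
· · · · · · · ·
· · · · · · · ♘
♙ ♙ ♙ ♙ ♙ ♙ ♙ ♙
♖ ♘ ♗ ♕ ♔ ♗ · ♖


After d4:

♜ ♞ ♝ ♛ ♚ ♝ ♞ ♜
· ♟ ♟ ♟ ♟ ♟ ♟ ♟
· · · · · · · ·
♟ · · · · · · ·
· · · ♙ · · · ·
· · · · · · · ♘
♙ ♙ ♙ · ♙ ♙ ♙ ♙
♖ ♘ ♗ ♕ ♔ ♗ · ♖


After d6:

♜ ♞ ♝ ♛ ♚ ♝ ♞ ♜
· ♟ ♟ · ♟ ♟ ♟ ♟
· · · ♟ · · · ·
♟ · · · · · · ·
· · · ♙ · · · ·
· · · · · · · ♘
♙ ♙ ♙ · ♙ ♙ ♙ ♙
♖ ♘ ♗ ♕ ♔ ♗ · ♖


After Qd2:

♜ ♞ ♝ ♛ ♚ ♝ ♞ ♜
· ♟ ♟ · ♟ ♟ ♟ ♟
· · · ♟ · · · ·
♟ · · · · · · ·
· · · ♙ · · · ·
· · · · · · · ♘
♙ ♙ ♙ ♕ ♙ ♙ ♙ ♙
♖ ♘ ♗ · ♔ ♗ · ♖


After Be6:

♜ ♞ · ♛ ♚ ♝ ♞ ♜
· ♟ ♟ · ♟ ♟ ♟ ♟
· · · ♟ ♝ · · ·
♟ · · · · · · ·
· · · ♙ · · · ·
· · · · · · · ♘
♙ ♙ ♙ ♕ ♙ ♙ ♙ ♙
♖ ♘ ♗ · ♔ ♗ · ♖


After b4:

♜ ♞ · ♛ ♚ ♝ ♞ ♜
· ♟ ♟ · ♟ ♟ ♟ ♟
· · · ♟ ♝ · · ·
♟ · · · · · · ·
· ♙ · ♙ · · · ·
· · · · · · · ♘
♙ · ♙ ♕ ♙ ♙ ♙ ♙
♖ ♘ ♗ · ♔ ♗ · ♖



  a b c d e f g h
  ─────────────────
8│♜ ♞ · ♛ ♚ ♝ ♞ ♜│8
7│· ♟ ♟ · ♟ ♟ ♟ ♟│7
6│· · · ♟ ♝ · · ·│6
5│♟ · · · · · · ·│5
4│· ♙ · ♙ · · · ·│4
3│· · · · · · · ♘│3
2│♙ · ♙ ♕ ♙ ♙ ♙ ♙│2
1│♖ ♘ ♗ · ♔ ♗ · ♖│1
  ─────────────────
  a b c d e f g h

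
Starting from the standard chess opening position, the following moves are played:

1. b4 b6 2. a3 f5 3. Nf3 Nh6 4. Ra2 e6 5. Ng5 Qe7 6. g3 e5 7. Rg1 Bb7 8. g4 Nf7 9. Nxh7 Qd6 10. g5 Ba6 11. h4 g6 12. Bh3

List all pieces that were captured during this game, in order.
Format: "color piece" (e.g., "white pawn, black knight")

Tracking captures:
  Nxh7: captured black pawn

black pawn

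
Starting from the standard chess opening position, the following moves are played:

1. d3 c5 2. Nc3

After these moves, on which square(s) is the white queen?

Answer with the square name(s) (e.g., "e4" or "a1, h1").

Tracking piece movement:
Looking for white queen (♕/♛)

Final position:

  a b c d e f g h
  ─────────────────
8│♜ ♞ ♝ ♛ ♚ ♝ ♞ ♜│8
7│♟ ♟ · ♟ ♟ ♟ ♟ ♟│7
6│· · · · · · · ·│6
5│· · ♟ · · · · ·│5
4│· · · · · · · ·│4
3│· · ♘ ♙ · · · ·│3
2│♙ ♙ ♙ · ♙ ♙ ♙ ♙│2
1│♖ · ♗ ♕ ♔ ♗ ♘ ♖│1
  ─────────────────
  a b c d e f g h


d1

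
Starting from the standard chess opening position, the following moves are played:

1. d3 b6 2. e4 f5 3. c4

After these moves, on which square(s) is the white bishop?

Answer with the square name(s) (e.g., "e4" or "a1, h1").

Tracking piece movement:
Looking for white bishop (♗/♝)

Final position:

  a b c d e f g h
  ─────────────────
8│♜ ♞ ♝ ♛ ♚ ♝ ♞ ♜│8
7│♟ · ♟ ♟ ♟ · ♟ ♟│7
6│· ♟ · · · · · ·│6
5│· · · · · ♟ · ·│5
4│· · ♙ · ♙ · · ·│4
3│· · · ♙ · · · ·│3
2│♙ ♙ · · · ♙ ♙ ♙│2
1│♖ ♘ ♗ ♕ ♔ ♗ ♘ ♖│1
  ─────────────────
  a b c d e f g h


c1, f1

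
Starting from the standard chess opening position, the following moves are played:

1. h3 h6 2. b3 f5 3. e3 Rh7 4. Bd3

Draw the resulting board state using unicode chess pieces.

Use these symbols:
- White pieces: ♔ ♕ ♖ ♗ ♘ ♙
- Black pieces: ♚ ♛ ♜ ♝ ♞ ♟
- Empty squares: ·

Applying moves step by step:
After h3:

♜ ♞ ♝ ♛ ♚ ♝ ♞ ♜
♟ ♟ ♟ ♟ ♟ ♟ ♟ ♟
· · · · · · · ·
· · · · · · · ·
· · · · · · · ·
· · · · · · · ♙
♙ ♙ ♙ ♙ ♙ ♙ ♙ ·
♖ ♘ ♗ ♕ ♔ ♗ ♘ ♖


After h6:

♜ ♞ ♝ ♛ ♚ ♝ ♞ ♜
♟ ♟ ♟ ♟ ♟ ♟ ♟ ·
· · · · · · · ♟
· · · · · · · ·
· · · · · · · ·
· · · · · · · ♙
♙ ♙ ♙ ♙ ♙ ♙ ♙ ·
♖ ♘ ♗ ♕ ♔ ♗ ♘ ♖


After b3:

♜ ♞ ♝ ♛ ♚ ♝ ♞ ♜
♟ ♟ ♟ ♟ ♟ ♟ ♟ ·
· · · · · · · ♟
· · · · · · · ·
· · · · · · · ·
· ♙ · · · · · ♙
♙ · ♙ ♙ ♙ ♙ ♙ ·
♖ ♘ ♗ ♕ ♔ ♗ ♘ ♖


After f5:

♜ ♞ ♝ ♛ ♚ ♝ ♞ ♜
♟ ♟ ♟ ♟ ♟ · ♟ ·
· · · · · · · ♟
· · · · · ♟ · ·
· · · · · · · ·
· ♙ · · · · · ♙
♙ · ♙ ♙ ♙ ♙ ♙ ·
♖ ♘ ♗ ♕ ♔ ♗ ♘ ♖


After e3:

♜ ♞ ♝ ♛ ♚ ♝ ♞ ♜
♟ ♟ ♟ ♟ ♟ · ♟ ·
· · · · · · · ♟
· · · · · ♟ · ·
· · · · · · · ·
· ♙ · · ♙ · · ♙
♙ · ♙ ♙ · ♙ ♙ ·
♖ ♘ ♗ ♕ ♔ ♗ ♘ ♖


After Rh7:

♜ ♞ ♝ ♛ ♚ ♝ ♞ ·
♟ ♟ ♟ ♟ ♟ · ♟ ♜
· · · · · · · ♟
· · · · · ♟ · ·
· · · · · · · ·
· ♙ · · ♙ · · ♙
♙ · ♙ ♙ · ♙ ♙ ·
♖ ♘ ♗ ♕ ♔ ♗ ♘ ♖


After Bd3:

♜ ♞ ♝ ♛ ♚ ♝ ♞ ·
♟ ♟ ♟ ♟ ♟ · ♟ ♜
· · · · · · · ♟
· · · · · ♟ · ·
· · · · · · · ·
· ♙ · ♗ ♙ · · ♙
♙ · ♙ ♙ · ♙ ♙ ·
♖ ♘ ♗ ♕ ♔ · ♘ ♖



  a b c d e f g h
  ─────────────────
8│♜ ♞ ♝ ♛ ♚ ♝ ♞ ·│8
7│♟ ♟ ♟ ♟ ♟ · ♟ ♜│7
6│· · · · · · · ♟│6
5│· · · · · ♟ · ·│5
4│· · · · · · · ·│4
3│· ♙ · ♗ ♙ · · ♙│3
2│♙ · ♙ ♙ · ♙ ♙ ·│2
1│♖ ♘ ♗ ♕ ♔ · ♘ ♖│1
  ─────────────────
  a b c d e f g h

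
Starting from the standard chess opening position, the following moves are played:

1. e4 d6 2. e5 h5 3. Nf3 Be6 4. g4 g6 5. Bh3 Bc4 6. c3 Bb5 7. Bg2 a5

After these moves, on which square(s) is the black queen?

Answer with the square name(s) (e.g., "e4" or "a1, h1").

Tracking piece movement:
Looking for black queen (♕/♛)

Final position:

  a b c d e f g h
  ─────────────────
8│♜ ♞ · ♛ ♚ ♝ ♞ ♜│8
7│· ♟ ♟ · ♟ ♟ · ·│7
6│· · · ♟ · · ♟ ·│6
5│♟ ♝ · · ♙ · · ♟│5
4│· · · · · · ♙ ·│4
3│· · ♙ · · ♘ · ·│3
2│♙ ♙ · ♙ · ♙ ♗ ♙│2
1│♖ ♘ ♗ ♕ ♔ · · ♖│1
  ─────────────────
  a b c d e f g h


d8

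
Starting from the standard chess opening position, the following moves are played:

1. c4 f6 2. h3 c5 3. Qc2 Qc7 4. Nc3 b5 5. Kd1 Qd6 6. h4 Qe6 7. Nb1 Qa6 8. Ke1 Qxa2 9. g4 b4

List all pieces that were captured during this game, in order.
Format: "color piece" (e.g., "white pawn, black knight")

Tracking captures:
  Qxa2: captured white pawn

white pawn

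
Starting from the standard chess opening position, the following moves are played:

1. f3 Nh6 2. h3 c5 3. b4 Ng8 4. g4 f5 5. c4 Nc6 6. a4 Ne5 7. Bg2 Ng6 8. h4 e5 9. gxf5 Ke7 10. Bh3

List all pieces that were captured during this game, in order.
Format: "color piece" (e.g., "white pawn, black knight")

Tracking captures:
  gxf5: captured black pawn

black pawn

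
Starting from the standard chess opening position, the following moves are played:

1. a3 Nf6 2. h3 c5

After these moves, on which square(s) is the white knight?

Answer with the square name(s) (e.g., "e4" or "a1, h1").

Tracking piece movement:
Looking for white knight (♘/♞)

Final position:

  a b c d e f g h
  ─────────────────
8│♜ ♞ ♝ ♛ ♚ ♝ · ♜│8
7│♟ ♟ · ♟ ♟ ♟ ♟ ♟│7
6│· · · · · ♞ · ·│6
5│· · ♟ · · · · ·│5
4│· · · · · · · ·│4
3│♙ · · · · · · ♙│3
2│· ♙ ♙ ♙ ♙ ♙ ♙ ·│2
1│♖ ♘ ♗ ♕ ♔ ♗ ♘ ♖│1
  ─────────────────
  a b c d e f g h


b1, g1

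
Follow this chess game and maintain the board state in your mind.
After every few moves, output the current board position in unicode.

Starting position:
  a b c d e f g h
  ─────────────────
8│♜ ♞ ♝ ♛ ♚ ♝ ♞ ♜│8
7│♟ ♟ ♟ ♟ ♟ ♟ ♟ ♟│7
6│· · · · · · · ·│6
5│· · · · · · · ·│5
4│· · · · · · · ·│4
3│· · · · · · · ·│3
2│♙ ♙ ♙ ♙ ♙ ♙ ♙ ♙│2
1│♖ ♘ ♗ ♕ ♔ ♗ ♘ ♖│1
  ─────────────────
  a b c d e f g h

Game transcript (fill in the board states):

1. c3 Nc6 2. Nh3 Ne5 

  a b c d e f g h
  ─────────────────
8│♜ · ♝ ♛ ♚ ♝ ♞ ♜│8
7│♟ ♟ ♟ ♟ ♟ ♟ ♟ ♟│7
6│· · · · · · · ·│6
5│· · · · ♞ · · ·│5
4│· · · · · · · ·│4
3│· · ♙ · · · · ♘│3
2│♙ ♙ · ♙ ♙ ♙ ♙ ♙│2
1│♖ ♘ ♗ ♕ ♔ ♗ · ♖│1
  ─────────────────
  a b c d e f g h

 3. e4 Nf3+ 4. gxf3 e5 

  a b c d e f g h
  ─────────────────
8│♜ · ♝ ♛ ♚ ♝ ♞ ♜│8
7│♟ ♟ ♟ ♟ · ♟ ♟ ♟│7
6│· · · · · · · ·│6
5│· · · · ♟ · · ·│5
4│· · · · ♙ · · ·│4
3│· · ♙ · · ♙ · ♘│3
2│♙ ♙ · ♙ · ♙ · ♙│2
1│♖ ♘ ♗ ♕ ♔ ♗ · ♖│1
  ─────────────────
  a b c d e f g h

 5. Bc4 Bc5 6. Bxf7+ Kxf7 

  a b c d e f g h
  ─────────────────
8│♜ · ♝ ♛ · · ♞ ♜│8
7│♟ ♟ ♟ ♟ · ♚ ♟ ♟│7
6│· · · · · · · ·│6
5│· · ♝ · ♟ · · ·│5
4│· · · · ♙ · · ·│4
3│· · ♙ · · ♙ · ♘│3
2│♙ ♙ · ♙ · ♙ · ♙│2
1│♖ ♘ ♗ ♕ ♔ · · ♖│1
  ─────────────────
  a b c d e f g h

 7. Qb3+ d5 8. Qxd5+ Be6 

  a b c d e f g h
  ─────────────────
8│♜ · · ♛ · · ♞ ♜│8
7│♟ ♟ ♟ · · ♚ ♟ ♟│7
6│· · · · ♝ · · ·│6
5│· · ♝ ♕ ♟ · · ·│5
4│· · · · ♙ · · ·│4
3│· · ♙ · · ♙ · ♘│3
2│♙ ♙ · ♙ · ♙ · ♙│2
1│♖ ♘ ♗ · ♔ · · ♖│1
  ─────────────────
  a b c d e f g h

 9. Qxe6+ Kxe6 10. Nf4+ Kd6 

  a b c d e f g h
  ─────────────────
8│♜ · · ♛ · · ♞ ♜│8
7│♟ ♟ ♟ · · · ♟ ♟│7
6│· · · ♚ · · · ·│6
5│· · ♝ · ♟ · · ·│5
4│· · · · ♙ ♘ · ·│4
3│· · ♙ · · ♙ · ·│3
2│♙ ♙ · ♙ · ♙ · ♙│2
1│♖ ♘ ♗ · ♔ · · ♖│1
  ─────────────────
  a b c d e f g h



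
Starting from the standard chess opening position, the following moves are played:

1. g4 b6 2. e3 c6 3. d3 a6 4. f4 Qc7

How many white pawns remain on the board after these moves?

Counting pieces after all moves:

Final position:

  a b c d e f g h
  ─────────────────
8│♜ ♞ ♝ · ♚ ♝ ♞ ♜│8
7│· · ♛ ♟ ♟ ♟ ♟ ♟│7
6│♟ ♟ ♟ · · · · ·│6
5│· · · · · · · ·│5
4│· · · · · ♙ ♙ ·│4
3│· · · ♙ ♙ · · ·│3
2│♙ ♙ ♙ · · · · ♙│2
1│♖ ♘ ♗ ♕ ♔ ♗ ♘ ♖│1
  ─────────────────
  a b c d e f g h


8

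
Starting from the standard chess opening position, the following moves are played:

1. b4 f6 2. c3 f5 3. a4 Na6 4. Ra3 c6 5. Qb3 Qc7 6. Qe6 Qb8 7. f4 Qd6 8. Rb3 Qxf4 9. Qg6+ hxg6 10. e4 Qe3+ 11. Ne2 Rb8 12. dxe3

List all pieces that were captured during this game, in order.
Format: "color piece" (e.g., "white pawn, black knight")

Tracking captures:
  Qxf4: captured white pawn
  hxg6: captured white queen
  dxe3: captured black queen

white pawn, white queen, black queen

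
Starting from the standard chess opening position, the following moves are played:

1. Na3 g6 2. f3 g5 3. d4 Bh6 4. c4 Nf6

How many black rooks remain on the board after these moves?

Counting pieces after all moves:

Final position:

  a b c d e f g h
  ─────────────────
8│♜ ♞ ♝ ♛ ♚ · · ♜│8
7│♟ ♟ ♟ ♟ ♟ ♟ · ♟│7
6│· · · · · ♞ · ♝│6
5│· · · · · · ♟ ·│5
4│· · ♙ ♙ · · · ·│4
3│♘ · · · · ♙ · ·│3
2│♙ ♙ · · ♙ · ♙ ♙│2
1│♖ · ♗ ♕ ♔ ♗ ♘ ♖│1
  ─────────────────
  a b c d e f g h


2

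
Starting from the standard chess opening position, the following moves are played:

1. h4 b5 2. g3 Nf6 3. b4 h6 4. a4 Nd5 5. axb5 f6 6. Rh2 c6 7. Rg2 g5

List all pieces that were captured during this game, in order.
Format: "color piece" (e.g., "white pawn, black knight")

Tracking captures:
  axb5: captured black pawn

black pawn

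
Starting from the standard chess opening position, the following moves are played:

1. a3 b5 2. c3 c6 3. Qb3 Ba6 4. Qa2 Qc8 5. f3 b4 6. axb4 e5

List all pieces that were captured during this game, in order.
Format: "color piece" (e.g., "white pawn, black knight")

Tracking captures:
  axb4: captured black pawn

black pawn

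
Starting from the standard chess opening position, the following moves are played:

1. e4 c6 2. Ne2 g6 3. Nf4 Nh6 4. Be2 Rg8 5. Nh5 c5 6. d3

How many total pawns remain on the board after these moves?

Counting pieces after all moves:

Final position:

  a b c d e f g h
  ─────────────────
8│♜ ♞ ♝ ♛ ♚ ♝ ♜ ·│8
7│♟ ♟ · ♟ ♟ ♟ · ♟│7
6│· · · · · · ♟ ♞│6
5│· · ♟ · · · · ♘│5
4│· · · · ♙ · · ·│4
3│· · · ♙ · · · ·│3
2│♙ ♙ ♙ · ♗ ♙ ♙ ♙│2
1│♖ ♘ ♗ ♕ ♔ · · ♖│1
  ─────────────────
  a b c d e f g h


16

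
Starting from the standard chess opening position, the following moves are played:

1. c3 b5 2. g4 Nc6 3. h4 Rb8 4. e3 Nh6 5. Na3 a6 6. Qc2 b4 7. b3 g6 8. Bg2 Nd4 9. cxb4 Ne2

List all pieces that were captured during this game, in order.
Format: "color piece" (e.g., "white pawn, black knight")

Tracking captures:
  cxb4: captured black pawn

black pawn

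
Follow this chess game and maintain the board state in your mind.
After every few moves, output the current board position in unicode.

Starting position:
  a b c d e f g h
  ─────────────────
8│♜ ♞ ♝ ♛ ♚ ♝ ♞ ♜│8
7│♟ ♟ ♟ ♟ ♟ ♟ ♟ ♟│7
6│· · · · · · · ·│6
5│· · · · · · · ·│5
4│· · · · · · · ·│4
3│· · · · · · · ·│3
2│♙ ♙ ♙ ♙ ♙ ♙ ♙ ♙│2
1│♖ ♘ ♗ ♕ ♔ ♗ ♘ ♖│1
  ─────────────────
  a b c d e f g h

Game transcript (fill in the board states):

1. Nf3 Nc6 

  a b c d e f g h
  ─────────────────
8│♜ · ♝ ♛ ♚ ♝ ♞ ♜│8
7│♟ ♟ ♟ ♟ ♟ ♟ ♟ ♟│7
6│· · ♞ · · · · ·│6
5│· · · · · · · ·│5
4│· · · · · · · ·│4
3│· · · · · ♘ · ·│3
2│♙ ♙ ♙ ♙ ♙ ♙ ♙ ♙│2
1│♖ ♘ ♗ ♕ ♔ ♗ · ♖│1
  ─────────────────
  a b c d e f g h

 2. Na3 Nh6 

  a b c d e f g h
  ─────────────────
8│♜ · ♝ ♛ ♚ ♝ · ♜│8
7│♟ ♟ ♟ ♟ ♟ ♟ ♟ ♟│7
6│· · ♞ · · · · ♞│6
5│· · · · · · · ·│5
4│· · · · · · · ·│4
3│♘ · · · · ♘ · ·│3
2│♙ ♙ ♙ ♙ ♙ ♙ ♙ ♙│2
1│♖ · ♗ ♕ ♔ ♗ · ♖│1
  ─────────────────
  a b c d e f g h

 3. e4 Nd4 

  a b c d e f g h
  ─────────────────
8│♜ · ♝ ♛ ♚ ♝ · ♜│8
7│♟ ♟ ♟ ♟ ♟ ♟ ♟ ♟│7
6│· · · · · · · ♞│6
5│· · · · · · · ·│5
4│· · · ♞ ♙ · · ·│4
3│♘ · · · · ♘ · ·│3
2│♙ ♙ ♙ ♙ · ♙ ♙ ♙│2
1│♖ · ♗ ♕ ♔ ♗ · ♖│1
  ─────────────────
  a b c d e f g h

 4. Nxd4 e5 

  a b c d e f g h
  ─────────────────
8│♜ · ♝ ♛ ♚ ♝ · ♜│8
7│♟ ♟ ♟ ♟ · ♟ ♟ ♟│7
6│· · · · · · · ♞│6
5│· · · · ♟ · · ·│5
4│· · · ♘ ♙ · · ·│4
3│♘ · · · · · · ·│3
2│♙ ♙ ♙ ♙ · ♙ ♙ ♙│2
1│♖ · ♗ ♕ ♔ ♗ · ♖│1
  ─────────────────
  a b c d e f g h

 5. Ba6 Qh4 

  a b c d e f g h
  ─────────────────
8│♜ · ♝ · ♚ ♝ · ♜│8
7│♟ ♟ ♟ ♟ · ♟ ♟ ♟│7
6│♗ · · · · · · ♞│6
5│· · · · ♟ · · ·│5
4│· · · ♘ ♙ · · ♛│4
3│♘ · · · · · · ·│3
2│♙ ♙ ♙ ♙ · ♙ ♙ ♙│2
1│♖ · ♗ ♕ ♔ · · ♖│1
  ─────────────────
  a b c d e f g h



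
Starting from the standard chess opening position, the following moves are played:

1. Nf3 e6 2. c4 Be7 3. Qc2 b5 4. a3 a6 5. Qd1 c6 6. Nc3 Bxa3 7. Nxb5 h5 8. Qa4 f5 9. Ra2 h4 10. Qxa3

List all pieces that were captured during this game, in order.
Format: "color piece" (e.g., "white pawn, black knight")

Tracking captures:
  Bxa3: captured white pawn
  Nxb5: captured black pawn
  Qxa3: captured black bishop

white pawn, black pawn, black bishop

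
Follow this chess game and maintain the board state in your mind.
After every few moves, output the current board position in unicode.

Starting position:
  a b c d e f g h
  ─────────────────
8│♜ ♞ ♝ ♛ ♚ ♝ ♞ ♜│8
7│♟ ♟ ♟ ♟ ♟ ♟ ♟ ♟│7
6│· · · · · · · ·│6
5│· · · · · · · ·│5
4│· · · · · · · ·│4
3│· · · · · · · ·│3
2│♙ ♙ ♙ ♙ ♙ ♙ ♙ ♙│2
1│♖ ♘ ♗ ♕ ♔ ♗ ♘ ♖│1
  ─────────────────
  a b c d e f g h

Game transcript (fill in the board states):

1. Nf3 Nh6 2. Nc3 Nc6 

  a b c d e f g h
  ─────────────────
8│♜ · ♝ ♛ ♚ ♝ · ♜│8
7│♟ ♟ ♟ ♟ ♟ ♟ ♟ ♟│7
6│· · ♞ · · · · ♞│6
5│· · · · · · · ·│5
4│· · · · · · · ·│4
3│· · ♘ · · ♘ · ·│3
2│♙ ♙ ♙ ♙ ♙ ♙ ♙ ♙│2
1│♖ · ♗ ♕ ♔ ♗ · ♖│1
  ─────────────────
  a b c d e f g h

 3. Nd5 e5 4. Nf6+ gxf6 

  a b c d e f g h
  ─────────────────
8│♜ · ♝ ♛ ♚ ♝ · ♜│8
7│♟ ♟ ♟ ♟ · ♟ · ♟│7
6│· · ♞ · · ♟ · ♞│6
5│· · · · ♟ · · ·│5
4│· · · · · · · ·│4
3│· · · · · ♘ · ·│3
2│♙ ♙ ♙ ♙ ♙ ♙ ♙ ♙│2
1│♖ · ♗ ♕ ♔ ♗ · ♖│1
  ─────────────────
  a b c d e f g h

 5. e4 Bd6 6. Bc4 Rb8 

  a b c d e f g h
  ─────────────────
8│· ♜ ♝ ♛ ♚ · · ♜│8
7│♟ ♟ ♟ ♟ · ♟ · ♟│7
6│· · ♞ ♝ · ♟ · ♞│6
5│· · · · ♟ · · ·│5
4│· · ♗ · ♙ · · ·│4
3│· · · · · ♘ · ·│3
2│♙ ♙ ♙ ♙ · ♙ ♙ ♙│2
1│♖ · ♗ ♕ ♔ · · ♖│1
  ─────────────────
  a b c d e f g h

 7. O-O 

  a b c d e f g h
  ─────────────────
8│· ♜ ♝ ♛ ♚ · · ♜│8
7│♟ ♟ ♟ ♟ · ♟ · ♟│7
6│· · ♞ ♝ · ♟ · ♞│6
5│· · · · ♟ · · ·│5
4│· · ♗ · ♙ · · ·│4
3│· · · · · ♘ · ·│3
2│♙ ♙ ♙ ♙ · ♙ ♙ ♙│2
1│♖ · ♗ ♕ · ♖ ♔ ·│1
  ─────────────────
  a b c d e f g h


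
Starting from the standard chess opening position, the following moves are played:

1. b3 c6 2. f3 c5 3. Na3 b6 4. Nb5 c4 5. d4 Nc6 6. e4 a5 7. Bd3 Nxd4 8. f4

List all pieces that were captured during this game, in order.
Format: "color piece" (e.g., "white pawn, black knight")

Tracking captures:
  Nxd4: captured white pawn

white pawn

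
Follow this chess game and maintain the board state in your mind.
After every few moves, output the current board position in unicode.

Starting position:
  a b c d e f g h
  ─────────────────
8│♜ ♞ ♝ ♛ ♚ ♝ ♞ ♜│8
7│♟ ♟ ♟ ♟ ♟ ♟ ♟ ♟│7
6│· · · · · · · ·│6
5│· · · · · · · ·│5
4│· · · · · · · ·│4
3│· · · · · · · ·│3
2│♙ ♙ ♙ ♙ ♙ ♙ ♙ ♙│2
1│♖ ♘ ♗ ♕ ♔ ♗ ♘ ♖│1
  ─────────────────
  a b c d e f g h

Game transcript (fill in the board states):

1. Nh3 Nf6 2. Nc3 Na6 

  a b c d e f g h
  ─────────────────
8│♜ · ♝ ♛ ♚ ♝ · ♜│8
7│♟ ♟ ♟ ♟ ♟ ♟ ♟ ♟│7
6│♞ · · · · ♞ · ·│6
5│· · · · · · · ·│5
4│· · · · · · · ·│4
3│· · ♘ · · · · ♘│3
2│♙ ♙ ♙ ♙ ♙ ♙ ♙ ♙│2
1│♖ · ♗ ♕ ♔ ♗ · ♖│1
  ─────────────────
  a b c d e f g h

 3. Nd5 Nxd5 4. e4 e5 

  a b c d e f g h
  ─────────────────
8│♜ · ♝ ♛ ♚ ♝ · ♜│8
7│♟ ♟ ♟ ♟ · ♟ ♟ ♟│7
6│♞ · · · · · · ·│6
5│· · · ♞ ♟ · · ·│5
4│· · · · ♙ · · ·│4
3│· · · · · · · ♘│3
2│♙ ♙ ♙ ♙ · ♙ ♙ ♙│2
1│♖ · ♗ ♕ ♔ ♗ · ♖│1
  ─────────────────
  a b c d e f g h

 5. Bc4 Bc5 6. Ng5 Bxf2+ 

  a b c d e f g h
  ─────────────────
8│♜ · ♝ ♛ ♚ · · ♜│8
7│♟ ♟ ♟ ♟ · ♟ ♟ ♟│7
6│♞ · · · · · · ·│6
5│· · · ♞ ♟ · ♘ ·│5
4│· · ♗ · ♙ · · ·│4
3│· · · · · · · ·│3
2│♙ ♙ ♙ ♙ · ♝ ♙ ♙│2
1│♖ · ♗ ♕ ♔ · · ♖│1
  ─────────────────
  a b c d e f g h

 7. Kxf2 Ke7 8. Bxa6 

  a b c d e f g h
  ─────────────────
8│♜ · ♝ ♛ · · · ♜│8
7│♟ ♟ ♟ ♟ ♚ ♟ ♟ ♟│7
6│♗ · · · · · · ·│6
5│· · · ♞ ♟ · ♘ ·│5
4│· · · · ♙ · · ·│4
3│· · · · · · · ·│3
2│♙ ♙ ♙ ♙ · ♔ ♙ ♙│2
1│♖ · ♗ ♕ · · · ♖│1
  ─────────────────
  a b c d e f g h


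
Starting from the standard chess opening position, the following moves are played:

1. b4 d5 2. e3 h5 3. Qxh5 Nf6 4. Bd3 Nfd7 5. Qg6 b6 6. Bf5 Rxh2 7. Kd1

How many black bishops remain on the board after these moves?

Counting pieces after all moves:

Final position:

  a b c d e f g h
  ─────────────────
8│♜ ♞ ♝ ♛ ♚ ♝ · ·│8
7│♟ · ♟ ♞ ♟ ♟ ♟ ·│7
6│· ♟ · · · · ♕ ·│6
5│· · · ♟ · ♗ · ·│5
4│· ♙ · · · · · ·│4
3│· · · · ♙ · · ·│3
2│♙ · ♙ ♙ · ♙ ♙ ♜│2
1│♖ ♘ ♗ ♔ · · ♘ ♖│1
  ─────────────────
  a b c d e f g h


2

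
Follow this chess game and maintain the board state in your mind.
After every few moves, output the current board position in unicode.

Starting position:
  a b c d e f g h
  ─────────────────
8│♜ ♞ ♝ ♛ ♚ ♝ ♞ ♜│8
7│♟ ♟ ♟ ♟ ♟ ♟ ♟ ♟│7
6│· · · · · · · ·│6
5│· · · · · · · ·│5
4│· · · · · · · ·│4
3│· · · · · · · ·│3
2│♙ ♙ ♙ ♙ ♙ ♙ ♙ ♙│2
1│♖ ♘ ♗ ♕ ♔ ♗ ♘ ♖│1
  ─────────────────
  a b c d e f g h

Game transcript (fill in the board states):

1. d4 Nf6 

  a b c d e f g h
  ─────────────────
8│♜ ♞ ♝ ♛ ♚ ♝ · ♜│8
7│♟ ♟ ♟ ♟ ♟ ♟ ♟ ♟│7
6│· · · · · ♞ · ·│6
5│· · · · · · · ·│5
4│· · · ♙ · · · ·│4
3│· · · · · · · ·│3
2│♙ ♙ ♙ · ♙ ♙ ♙ ♙│2
1│♖ ♘ ♗ ♕ ♔ ♗ ♘ ♖│1
  ─────────────────
  a b c d e f g h

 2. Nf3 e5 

  a b c d e f g h
  ─────────────────
8│♜ ♞ ♝ ♛ ♚ ♝ · ♜│8
7│♟ ♟ ♟ ♟ · ♟ ♟ ♟│7
6│· · · · · ♞ · ·│6
5│· · · · ♟ · · ·│5
4│· · · ♙ · · · ·│4
3│· · · · · ♘ · ·│3
2│♙ ♙ ♙ · ♙ ♙ ♙ ♙│2
1│♖ ♘ ♗ ♕ ♔ ♗ · ♖│1
  ─────────────────
  a b c d e f g h

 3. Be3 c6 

  a b c d e f g h
  ─────────────────
8│♜ ♞ ♝ ♛ ♚ ♝ · ♜│8
7│♟ ♟ · ♟ · ♟ ♟ ♟│7
6│· · ♟ · · ♞ · ·│6
5│· · · · ♟ · · ·│5
4│· · · ♙ · · · ·│4
3│· · · · ♗ ♘ · ·│3
2│♙ ♙ ♙ · ♙ ♙ ♙ ♙│2
1│♖ ♘ · ♕ ♔ ♗ · ♖│1
  ─────────────────
  a b c d e f g h

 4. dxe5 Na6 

  a b c d e f g h
  ─────────────────
8│♜ · ♝ ♛ ♚ ♝ · ♜│8
7│♟ ♟ · ♟ · ♟ ♟ ♟│7
6│♞ · ♟ · · ♞ · ·│6
5│· · · · ♙ · · ·│5
4│· · · · · · · ·│4
3│· · · · ♗ ♘ · ·│3
2│♙ ♙ ♙ · ♙ ♙ ♙ ♙│2
1│♖ ♘ · ♕ ♔ ♗ · ♖│1
  ─────────────────
  a b c d e f g h

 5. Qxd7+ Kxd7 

  a b c d e f g h
  ─────────────────
8│♜ · ♝ ♛ · ♝ · ♜│8
7│♟ ♟ · ♚ · ♟ ♟ ♟│7
6│♞ · ♟ · · ♞ · ·│6
5│· · · · ♙ · · ·│5
4│· · · · · · · ·│4
3│· · · · ♗ ♘ · ·│3
2│♙ ♙ ♙ · ♙ ♙ ♙ ♙│2
1│♖ ♘ · · ♔ ♗ · ♖│1
  ─────────────────
  a b c d e f g h



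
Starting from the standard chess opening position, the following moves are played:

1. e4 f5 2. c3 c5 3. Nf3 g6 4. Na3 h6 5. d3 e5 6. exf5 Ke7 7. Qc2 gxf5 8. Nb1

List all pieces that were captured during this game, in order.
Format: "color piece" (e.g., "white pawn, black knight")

Tracking captures:
  exf5: captured black pawn
  gxf5: captured white pawn

black pawn, white pawn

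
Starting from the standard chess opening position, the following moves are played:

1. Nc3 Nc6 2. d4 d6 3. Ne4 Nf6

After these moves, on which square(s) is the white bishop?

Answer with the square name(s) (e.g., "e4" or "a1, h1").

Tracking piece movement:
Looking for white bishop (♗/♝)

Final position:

  a b c d e f g h
  ─────────────────
8│♜ · ♝ ♛ ♚ ♝ · ♜│8
7│♟ ♟ ♟ · ♟ ♟ ♟ ♟│7
6│· · ♞ ♟ · ♞ · ·│6
5│· · · · · · · ·│5
4│· · · ♙ ♘ · · ·│4
3│· · · · · · · ·│3
2│♙ ♙ ♙ · ♙ ♙ ♙ ♙│2
1│♖ · ♗ ♕ ♔ ♗ ♘ ♖│1
  ─────────────────
  a b c d e f g h


c1, f1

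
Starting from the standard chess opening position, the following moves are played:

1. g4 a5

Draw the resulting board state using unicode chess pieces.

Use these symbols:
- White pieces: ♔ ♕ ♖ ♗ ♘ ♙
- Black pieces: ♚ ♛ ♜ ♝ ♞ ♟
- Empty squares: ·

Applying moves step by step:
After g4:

♜ ♞ ♝ ♛ ♚ ♝ ♞ ♜
♟ ♟ ♟ ♟ ♟ ♟ ♟ ♟
· · · · · · · ·
· · · · · · · ·
· · · · · · ♙ ·
· · · · · · · ·
♙ ♙ ♙ ♙ ♙ ♙ · ♙
♖ ♘ ♗ ♕ ♔ ♗ ♘ ♖


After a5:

♜ ♞ ♝ ♛ ♚ ♝ ♞ ♜
· ♟ ♟ ♟ ♟ ♟ ♟ ♟
· · · · · · · ·
♟ · · · · · · ·
· · · · · · ♙ ·
· · · · · · · ·
♙ ♙ ♙ ♙ ♙ ♙ · ♙
♖ ♘ ♗ ♕ ♔ ♗ ♘ ♖



  a b c d e f g h
  ─────────────────
8│♜ ♞ ♝ ♛ ♚ ♝ ♞ ♜│8
7│· ♟ ♟ ♟ ♟ ♟ ♟ ♟│7
6│· · · · · · · ·│6
5│♟ · · · · · · ·│5
4│· · · · · · ♙ ·│4
3│· · · · · · · ·│3
2│♙ ♙ ♙ ♙ ♙ ♙ · ♙│2
1│♖ ♘ ♗ ♕ ♔ ♗ ♘ ♖│1
  ─────────────────
  a b c d e f g h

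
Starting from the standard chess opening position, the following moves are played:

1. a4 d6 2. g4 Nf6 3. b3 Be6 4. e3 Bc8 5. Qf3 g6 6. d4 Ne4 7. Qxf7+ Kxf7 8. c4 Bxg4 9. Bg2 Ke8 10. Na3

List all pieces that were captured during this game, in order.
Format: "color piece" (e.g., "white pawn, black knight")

Tracking captures:
  Qxf7+: captured black pawn
  Kxf7: captured white queen
  Bxg4: captured white pawn

black pawn, white queen, white pawn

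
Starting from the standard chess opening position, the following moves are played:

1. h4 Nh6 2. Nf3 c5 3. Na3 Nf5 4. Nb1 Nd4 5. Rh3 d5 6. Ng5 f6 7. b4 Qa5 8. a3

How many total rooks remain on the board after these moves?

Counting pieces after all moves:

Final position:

  a b c d e f g h
  ─────────────────
8│♜ ♞ ♝ · ♚ ♝ · ♜│8
7│♟ ♟ · · ♟ · ♟ ♟│7
6│· · · · · ♟ · ·│6
5│♛ · ♟ ♟ · · ♘ ·│5
4│· ♙ · ♞ · · · ♙│4
3│♙ · · · · · · ♖│3
2│· · ♙ ♙ ♙ ♙ ♙ ·│2
1│♖ ♘ ♗ ♕ ♔ ♗ · ·│1
  ─────────────────
  a b c d e f g h


4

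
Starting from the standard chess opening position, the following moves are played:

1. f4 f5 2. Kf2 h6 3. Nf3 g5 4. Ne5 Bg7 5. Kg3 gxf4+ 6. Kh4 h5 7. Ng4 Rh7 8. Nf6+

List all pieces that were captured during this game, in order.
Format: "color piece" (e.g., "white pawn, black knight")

Tracking captures:
  gxf4+: captured white pawn

white pawn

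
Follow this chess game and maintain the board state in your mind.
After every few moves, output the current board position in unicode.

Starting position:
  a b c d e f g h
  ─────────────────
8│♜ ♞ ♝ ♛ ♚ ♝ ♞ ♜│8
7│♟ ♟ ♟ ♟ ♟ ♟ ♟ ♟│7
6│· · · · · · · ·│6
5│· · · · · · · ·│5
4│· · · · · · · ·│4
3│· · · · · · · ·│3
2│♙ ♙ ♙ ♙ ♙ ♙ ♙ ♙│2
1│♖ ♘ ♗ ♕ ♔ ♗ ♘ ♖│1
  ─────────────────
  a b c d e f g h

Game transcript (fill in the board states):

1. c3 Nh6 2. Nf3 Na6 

  a b c d e f g h
  ─────────────────
8│♜ · ♝ ♛ ♚ ♝ · ♜│8
7│♟ ♟ ♟ ♟ ♟ ♟ ♟ ♟│7
6│♞ · · · · · · ♞│6
5│· · · · · · · ·│5
4│· · · · · · · ·│4
3│· · ♙ · · ♘ · ·│3
2│♙ ♙ · ♙ ♙ ♙ ♙ ♙│2
1│♖ ♘ ♗ ♕ ♔ ♗ · ♖│1
  ─────────────────
  a b c d e f g h

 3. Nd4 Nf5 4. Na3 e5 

  a b c d e f g h
  ─────────────────
8│♜ · ♝ ♛ ♚ ♝ · ♜│8
7│♟ ♟ ♟ ♟ · ♟ ♟ ♟│7
6│♞ · · · · · · ·│6
5│· · · · ♟ ♞ · ·│5
4│· · · ♘ · · · ·│4
3│♘ · ♙ · · · · ·│3
2│♙ ♙ · ♙ ♙ ♙ ♙ ♙│2
1│♖ · ♗ ♕ ♔ ♗ · ♖│1
  ─────────────────
  a b c d e f g h

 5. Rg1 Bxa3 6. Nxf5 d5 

  a b c d e f g h
  ─────────────────
8│♜ · ♝ ♛ ♚ · · ♜│8
7│♟ ♟ ♟ · · ♟ ♟ ♟│7
6│♞ · · · · · · ·│6
5│· · · ♟ ♟ ♘ · ·│5
4│· · · · · · · ·│4
3│♝ · ♙ · · · · ·│3
2│♙ ♙ · ♙ ♙ ♙ ♙ ♙│2
1│♖ · ♗ ♕ ♔ ♗ ♖ ·│1
  ─────────────────
  a b c d e f g h

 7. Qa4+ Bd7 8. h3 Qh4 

  a b c d e f g h
  ─────────────────
8│♜ · · · ♚ · · ♜│8
7│♟ ♟ ♟ ♝ · ♟ ♟ ♟│7
6│♞ · · · · · · ·│6
5│· · · ♟ ♟ ♘ · ·│5
4│♕ · · · · · · ♛│4
3│♝ · ♙ · · · · ♙│3
2│♙ ♙ · ♙ ♙ ♙ ♙ ·│2
1│♖ · ♗ · ♔ ♗ ♖ ·│1
  ─────────────────
  a b c d e f g h



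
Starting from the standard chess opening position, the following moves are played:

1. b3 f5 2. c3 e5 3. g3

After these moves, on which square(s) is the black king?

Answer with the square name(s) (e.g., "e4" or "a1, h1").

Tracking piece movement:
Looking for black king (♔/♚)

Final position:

  a b c d e f g h
  ─────────────────
8│♜ ♞ ♝ ♛ ♚ ♝ ♞ ♜│8
7│♟ ♟ ♟ ♟ · · ♟ ♟│7
6│· · · · · · · ·│6
5│· · · · ♟ ♟ · ·│5
4│· · · · · · · ·│4
3│· ♙ ♙ · · · ♙ ·│3
2│♙ · · ♙ ♙ ♙ · ♙│2
1│♖ ♘ ♗ ♕ ♔ ♗ ♘ ♖│1
  ─────────────────
  a b c d e f g h


e8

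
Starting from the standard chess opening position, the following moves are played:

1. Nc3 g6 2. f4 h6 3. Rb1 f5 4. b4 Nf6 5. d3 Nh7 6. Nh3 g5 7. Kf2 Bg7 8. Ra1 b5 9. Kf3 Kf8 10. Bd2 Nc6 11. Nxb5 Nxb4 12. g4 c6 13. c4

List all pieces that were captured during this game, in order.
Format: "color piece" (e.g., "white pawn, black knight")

Tracking captures:
  Nxb5: captured black pawn
  Nxb4: captured white pawn

black pawn, white pawn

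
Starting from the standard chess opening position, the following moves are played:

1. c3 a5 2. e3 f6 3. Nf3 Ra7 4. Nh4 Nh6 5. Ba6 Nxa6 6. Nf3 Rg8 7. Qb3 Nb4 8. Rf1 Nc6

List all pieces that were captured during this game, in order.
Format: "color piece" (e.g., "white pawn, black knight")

Tracking captures:
  Nxa6: captured white bishop

white bishop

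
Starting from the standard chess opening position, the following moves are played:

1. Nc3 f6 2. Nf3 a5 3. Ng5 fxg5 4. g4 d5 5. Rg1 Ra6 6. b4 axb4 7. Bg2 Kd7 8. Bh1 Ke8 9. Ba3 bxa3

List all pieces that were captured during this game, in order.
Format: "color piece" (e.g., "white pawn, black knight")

Tracking captures:
  fxg5: captured white knight
  axb4: captured white pawn
  bxa3: captured white bishop

white knight, white pawn, white bishop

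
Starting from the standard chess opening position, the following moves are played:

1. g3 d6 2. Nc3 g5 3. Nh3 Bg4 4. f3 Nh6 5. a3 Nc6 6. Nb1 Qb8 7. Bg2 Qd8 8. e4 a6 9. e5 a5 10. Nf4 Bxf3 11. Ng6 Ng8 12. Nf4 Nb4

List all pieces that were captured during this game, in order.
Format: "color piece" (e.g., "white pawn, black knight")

Tracking captures:
  Bxf3: captured white pawn

white pawn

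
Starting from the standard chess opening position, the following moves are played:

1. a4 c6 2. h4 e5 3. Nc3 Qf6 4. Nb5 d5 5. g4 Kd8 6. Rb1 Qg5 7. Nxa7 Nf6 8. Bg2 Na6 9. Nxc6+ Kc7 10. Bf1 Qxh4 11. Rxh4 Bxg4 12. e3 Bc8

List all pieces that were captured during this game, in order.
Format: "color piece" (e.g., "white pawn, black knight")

Tracking captures:
  Nxa7: captured black pawn
  Nxc6+: captured black pawn
  Qxh4: captured white pawn
  Rxh4: captured black queen
  Bxg4: captured white pawn

black pawn, black pawn, white pawn, black queen, white pawn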